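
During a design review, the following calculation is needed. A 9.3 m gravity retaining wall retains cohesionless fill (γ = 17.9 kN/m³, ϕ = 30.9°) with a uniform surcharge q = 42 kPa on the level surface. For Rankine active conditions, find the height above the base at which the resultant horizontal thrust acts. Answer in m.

K_a = 0.3214.
Triangular part P₁ = ½K_aγH² = 248.8 at H/3 = 3.100 m; rectangular part P₂ = K_a q H = 125.5 at H/2 = 4.650 m.
ȳ = (P₁·3.100 + P₂·4.650)/(P₁+P₂) = 3.620 m.

3.62 m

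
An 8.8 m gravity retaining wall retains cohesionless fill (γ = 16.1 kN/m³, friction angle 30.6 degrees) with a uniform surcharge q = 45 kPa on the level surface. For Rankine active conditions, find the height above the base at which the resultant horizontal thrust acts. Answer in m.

3.50 m

K_a = 0.3253.
Triangular part P₁ = ½K_aγH² = 202.8 at H/3 = 2.933 m; rectangular part P₂ = K_a q H = 128.8 at H/2 = 4.400 m.
ȳ = (P₁·2.933 + P₂·4.400)/(P₁+P₂) = 3.503 m.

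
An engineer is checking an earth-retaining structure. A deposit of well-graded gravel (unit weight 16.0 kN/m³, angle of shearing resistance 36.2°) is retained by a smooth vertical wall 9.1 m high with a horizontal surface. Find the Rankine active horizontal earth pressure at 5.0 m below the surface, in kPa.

20.6 kPa

K_a = (1 − sin φ)/(1 + sin φ) = 0.2574.
σ_h = K_a γ z = 0.2574 × 16.0 × 5.0 = 20.59 kPa.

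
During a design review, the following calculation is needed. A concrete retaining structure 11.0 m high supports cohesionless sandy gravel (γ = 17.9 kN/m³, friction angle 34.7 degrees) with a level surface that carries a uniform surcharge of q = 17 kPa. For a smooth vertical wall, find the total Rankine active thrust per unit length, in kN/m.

K_a = tan²(45° − φ/2) = 0.2745.
Soil triangle: ½ K_a γ H² = 0.5×0.2745×17.9×11.0² = 297.2 kN/m.
Surcharge rectangle: K_a q H = 0.2745×17×11.0 = 51.33 kN/m.
Total = 297.2 + 51.33 = 348.6 kN/m.

349 kN/m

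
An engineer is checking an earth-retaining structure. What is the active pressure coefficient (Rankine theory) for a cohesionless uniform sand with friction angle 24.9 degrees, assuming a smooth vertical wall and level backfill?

K_a = tan²(45° − φ/2) = tan²(32.55°) = 0.4074.

0.407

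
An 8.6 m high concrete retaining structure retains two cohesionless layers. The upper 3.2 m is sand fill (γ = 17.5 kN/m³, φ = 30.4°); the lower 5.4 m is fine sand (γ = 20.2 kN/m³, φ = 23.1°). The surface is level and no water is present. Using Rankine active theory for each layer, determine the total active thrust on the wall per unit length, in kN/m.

290 kN/m

K_a1 = tan²(45°−30.4°/2) = 0.3280; K_a2 = tan²(45°−23.1°/2) = 0.4364.
Layer 1: σ at base = K_a1 γ₁ h₁ = 18.37 kPa; P₁ = ½×18.37×3.2 = 29.39.
Layer 2: σ_v at top = γ₁h₁ = 56.00; σ_h top = K_a2×56.00 = 24.44; σ_h base = K_a2×(56.00+20.2×5.4) = 72.05.
P₂ = ½(24.44+72.05)×5.4 = 260.5. Total P_a = 29.39+260.5 = 289.9 kN/m.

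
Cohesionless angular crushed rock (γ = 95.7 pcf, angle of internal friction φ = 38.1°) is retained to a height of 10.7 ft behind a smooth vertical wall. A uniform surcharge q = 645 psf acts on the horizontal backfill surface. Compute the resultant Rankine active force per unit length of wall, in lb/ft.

2930 lb/ft

K_a = tan²(45° − φ/2) = 0.2368.
Soil triangle: ½ K_a γ H² = 0.5×0.2368×95.7×10.7² = 1297 lb/ft.
Surcharge rectangle: K_a q H = 0.2368×645×10.7 = 1634 lb/ft.
Total = 1297 + 1634 = 2932 lb/ft.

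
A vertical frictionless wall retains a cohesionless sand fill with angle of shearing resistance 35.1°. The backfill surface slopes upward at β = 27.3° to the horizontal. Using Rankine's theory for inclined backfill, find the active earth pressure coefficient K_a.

0.390

K_a = cos β · (cos β − √(cos²β − cos²φ)) / (cos β + √(cos²β − cos²φ)).
cos β = 0.8886, cos φ = 0.8181, √(cos²β − cos²φ) = 0.3468.
K_a = 0.8886 × (0.8886 − 0.3468)/(0.8886 + 0.3468) = 0.3897.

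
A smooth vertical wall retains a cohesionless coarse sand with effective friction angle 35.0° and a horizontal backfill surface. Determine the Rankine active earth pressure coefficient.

0.271

K_a = (1 − sin φ)/(1 + sin φ) = (1 − sin 35.0°)/(1 + sin 35.0°) = 0.2710.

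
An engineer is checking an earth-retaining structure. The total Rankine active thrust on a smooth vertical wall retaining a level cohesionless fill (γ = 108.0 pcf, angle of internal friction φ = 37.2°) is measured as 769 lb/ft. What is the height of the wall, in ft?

K_a = 0.2464. P_a = ½ K_a γ H² ⇒ H = √(2P_a/(K_a γ)).
H = √(2×769/(0.2464×108.0)) = 7.602 ft.

7.60 ft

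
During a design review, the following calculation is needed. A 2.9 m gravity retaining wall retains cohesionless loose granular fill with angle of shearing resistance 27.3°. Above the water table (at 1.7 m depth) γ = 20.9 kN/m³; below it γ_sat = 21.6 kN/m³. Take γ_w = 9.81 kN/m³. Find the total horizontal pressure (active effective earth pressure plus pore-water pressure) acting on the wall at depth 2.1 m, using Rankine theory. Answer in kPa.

18.9 kPa

K_a = (1 − sin φ)/(1 + sin φ) = 0.3711.
γ' = 21.6 − 9.81 = 11.79 kN/m³.
Effective vertical stress at 2.1 m: σ'_v = 20.9×1.7 + 11.79×0.400 = 40.25 kPa.
σ'_h = K_a σ'_v = 0.3711 × 40.25 = 14.94 kPa; u = γ_w × 0.400 = 3.924 kPa.
Total σ_h = 14.94 + 3.924 = 18.86 kPa.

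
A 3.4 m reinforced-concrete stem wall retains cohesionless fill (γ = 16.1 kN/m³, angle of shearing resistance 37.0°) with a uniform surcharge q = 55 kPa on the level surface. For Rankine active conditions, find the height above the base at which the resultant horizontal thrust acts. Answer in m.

1.51 m

K_a = 0.2486.
Triangular part P₁ = ½K_aγH² = 23.13 at H/3 = 1.133 m; rectangular part P₂ = K_a q H = 46.49 at H/2 = 1.700 m.
ȳ = (P₁·1.133 + P₂·1.700)/(P₁+P₂) = 1.512 m.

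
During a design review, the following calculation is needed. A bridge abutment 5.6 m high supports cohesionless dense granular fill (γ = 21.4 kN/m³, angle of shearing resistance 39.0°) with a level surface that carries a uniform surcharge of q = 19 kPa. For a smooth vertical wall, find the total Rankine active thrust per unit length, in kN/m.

K_a = tan²(45° − φ/2) = 0.2275.
Soil triangle: ½ K_a γ H² = 0.5×0.2275×21.4×5.6² = 76.34 kN/m.
Surcharge rectangle: K_a q H = 0.2275×19×5.6 = 24.21 kN/m.
Total = 76.34 + 24.21 = 100.5 kN/m.

101 kN/m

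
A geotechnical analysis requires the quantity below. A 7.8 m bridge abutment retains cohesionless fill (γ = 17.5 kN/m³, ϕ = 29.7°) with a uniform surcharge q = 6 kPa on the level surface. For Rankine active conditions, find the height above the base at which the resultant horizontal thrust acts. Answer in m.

K_a = 0.3374.
Triangular part P₁ = ½K_aγH² = 179.6 at H/3 = 2.600 m; rectangular part P₂ = K_a q H = 15.79 at H/2 = 3.900 m.
ȳ = (P₁·2.600 + P₂·3.900)/(P₁+P₂) = 2.705 m.

2.71 m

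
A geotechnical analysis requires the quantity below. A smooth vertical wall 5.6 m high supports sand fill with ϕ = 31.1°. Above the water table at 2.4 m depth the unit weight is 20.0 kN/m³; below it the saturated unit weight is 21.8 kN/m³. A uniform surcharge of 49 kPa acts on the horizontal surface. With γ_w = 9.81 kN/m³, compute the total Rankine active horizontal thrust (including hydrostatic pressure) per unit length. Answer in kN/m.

K_a = tan²(45° − φ/2) = 0.3188.
γ' = 21.8 − 9.81 = 11.99 kN/m³. h₂ = H − d_w = 3.2 m.
σ'_h: at surface K_a·q = 15.62; at WT K_a(q+γd_w) = 30.92; at base K_a(q+γd_w+γ'h₂) = 43.15 kPa.
P₁ = ½(15.62+30.92)×2.4 = 55.85; P₂ = ½(30.92+43.15)×3.2 = 118.5; P_w = ½γ_w h₂² = 50.23.
Total = 55.85+118.5+50.23 = 224.6 kN/m.

225 kN/m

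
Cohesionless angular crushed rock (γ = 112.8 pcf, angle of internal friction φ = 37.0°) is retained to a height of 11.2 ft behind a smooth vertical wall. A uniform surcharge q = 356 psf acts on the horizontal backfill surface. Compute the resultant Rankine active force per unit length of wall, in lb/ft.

2750 lb/ft

K_a = tan²(45° − φ/2) = 0.2486.
Soil triangle: ½ K_a γ H² = 0.5×0.2486×112.8×11.2² = 1759 lb/ft.
Surcharge rectangle: K_a q H = 0.2486×356×11.2 = 991.2 lb/ft.
Total = 1759 + 991.2 = 2750 lb/ft.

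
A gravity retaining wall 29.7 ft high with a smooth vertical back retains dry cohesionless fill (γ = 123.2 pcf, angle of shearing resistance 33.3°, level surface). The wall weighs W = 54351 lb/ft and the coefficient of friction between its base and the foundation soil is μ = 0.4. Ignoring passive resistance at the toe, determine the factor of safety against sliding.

1.37

K_a = tan²(45° − 33.3°/2) = 0.2911.
P_a = ½K_aγH² = 0.5×0.2911×123.2×29.7² = 15820 lb/ft, acting at H/3 = 9.900 ft above the base.
FS_sliding = μW / P_a = 0.4×54351 / 15820 = 1.374.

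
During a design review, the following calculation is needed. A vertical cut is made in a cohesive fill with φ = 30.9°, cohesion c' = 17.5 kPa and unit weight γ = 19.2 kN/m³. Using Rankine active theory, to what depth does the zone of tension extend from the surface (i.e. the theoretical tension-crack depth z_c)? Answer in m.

K_a = tan²(45° − 30.9°/2) = 0.3214; √K_a = 0.5669.
The active pressure is zero where K_a γ z = 2c√K_a, so z_c = 2c/(γ√K_a) = 2×17.5/(19.2×0.5669) = 3.215 m.

3.22 m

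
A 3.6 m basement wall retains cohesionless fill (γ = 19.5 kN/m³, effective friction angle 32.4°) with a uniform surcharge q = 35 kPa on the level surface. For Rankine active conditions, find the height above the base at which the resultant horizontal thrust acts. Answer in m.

1.50 m

K_a = 0.3022.
Triangular part P₁ = ½K_aγH² = 38.19 at H/3 = 1.200 m; rectangular part P₂ = K_a q H = 38.08 at H/2 = 1.800 m.
ȳ = (P₁·1.200 + P₂·1.800)/(P₁+P₂) = 1.500 m.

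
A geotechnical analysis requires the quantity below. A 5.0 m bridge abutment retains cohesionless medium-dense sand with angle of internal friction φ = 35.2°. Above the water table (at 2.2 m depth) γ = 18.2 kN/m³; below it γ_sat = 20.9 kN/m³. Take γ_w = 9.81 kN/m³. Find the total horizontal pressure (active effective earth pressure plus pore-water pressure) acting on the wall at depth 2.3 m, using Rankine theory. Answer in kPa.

12.0 kPa

K_a = (1 − sin φ)/(1 + sin φ) = 0.2687.
γ' = 20.9 − 9.81 = 11.09 kN/m³.
Effective vertical stress at 2.3 m: σ'_v = 18.2×2.2 + 11.09×0.1000 = 41.15 kPa.
σ'_h = K_a σ'_v = 0.2687 × 41.15 = 11.06 kPa; u = γ_w × 0.1000 = 0.9810 kPa.
Total σ_h = 11.06 + 0.9810 = 12.04 kPa.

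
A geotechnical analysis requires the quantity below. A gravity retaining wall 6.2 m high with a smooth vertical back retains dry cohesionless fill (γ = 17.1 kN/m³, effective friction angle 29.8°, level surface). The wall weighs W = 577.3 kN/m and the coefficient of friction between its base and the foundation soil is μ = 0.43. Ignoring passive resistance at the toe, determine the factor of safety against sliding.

2.25

K_a = tan²(45° − 29.8°/2) = 0.3360.
P_a = ½K_aγH² = 0.5×0.3360×17.1×6.2² = 110.4 kN/m, acting at H/3 = 2.067 m above the base.
FS_sliding = μW / P_a = 0.43×577.3 / 110.4 = 2.248.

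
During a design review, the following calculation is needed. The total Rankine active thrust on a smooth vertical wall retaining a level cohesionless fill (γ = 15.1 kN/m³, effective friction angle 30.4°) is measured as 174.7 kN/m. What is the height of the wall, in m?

K_a = 0.3280. P_a = ½ K_a γ H² ⇒ H = √(2P_a/(K_a γ)).
H = √(2×174.7/(0.3280×15.1)) = 8.399 m.

8.40 m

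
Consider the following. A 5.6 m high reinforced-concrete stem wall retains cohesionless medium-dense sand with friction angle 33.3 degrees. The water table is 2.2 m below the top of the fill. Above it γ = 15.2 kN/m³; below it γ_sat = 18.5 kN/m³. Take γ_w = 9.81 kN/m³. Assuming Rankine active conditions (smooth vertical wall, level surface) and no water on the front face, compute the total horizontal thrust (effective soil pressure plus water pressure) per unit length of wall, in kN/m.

K_a = tan²(45° − φ/2) = 0.2911.
γ' = 18.5 − 9.81 = 8.690 kN/m³. Depth below WT = 3.4 m.
σ'_h at WT = K_a γ d_w = 9.736 kPa; at base = 9.736 + K_a γ' × 3.4 = 18.34 kPa.
P₁ (0–2.2 m) = ½×9.736×2.2 = 10.71. P₂ (2.2–5.6 m) = ½(9.736+18.34)×3.4 = 47.72.
P_w = ½ γ_w h₂² = 0.5×9.81×3.4² = 56.70. Total = 10.71+47.72+56.70 = 115.1 kN/m.

115 kN/m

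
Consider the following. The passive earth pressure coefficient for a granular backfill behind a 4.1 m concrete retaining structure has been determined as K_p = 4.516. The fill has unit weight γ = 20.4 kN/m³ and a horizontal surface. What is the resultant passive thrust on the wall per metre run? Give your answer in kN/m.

P = ½ K_p γ H² = 0.5 × 4.516 × 20.4 × 4.1² = 774.3 kN/m.

774 kN/m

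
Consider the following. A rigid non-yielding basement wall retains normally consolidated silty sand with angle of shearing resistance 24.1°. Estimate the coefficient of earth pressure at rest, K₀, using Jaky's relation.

0.592

K₀ = 1 − sin φ' = 1 − sin 24.1° = 0.5917.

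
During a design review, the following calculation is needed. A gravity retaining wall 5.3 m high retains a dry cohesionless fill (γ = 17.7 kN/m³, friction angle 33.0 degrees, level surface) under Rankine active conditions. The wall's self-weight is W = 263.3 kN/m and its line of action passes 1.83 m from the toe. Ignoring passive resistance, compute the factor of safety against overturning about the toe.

3.72

K_a = tan²(45° − 33.0°/2) = 0.2948.
P_a = ½K_aγH² = 0.5×0.2948×17.7×5.3² = 73.29 kN/m, acting at H/3 = 1.767 m above the base.
Overturning moment M_o = P_a × H/3 = 73.29 × 1.767 = 129.5.
Resisting moment M_r = W × 1.83 = 263.3 × 1.83 = 481.8.
FS_overturning = M_r/M_o = 481.8/129.5 = 3.722.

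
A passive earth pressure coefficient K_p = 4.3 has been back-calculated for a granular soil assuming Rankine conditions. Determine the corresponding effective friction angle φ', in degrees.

K_p = (1+sin φ)/(1−sin φ) ⇒ sin φ = (K_p − 1)/(K_p + 1) = 0.6226.
φ = arcsin(0.6226) = 38.51°.

38.5°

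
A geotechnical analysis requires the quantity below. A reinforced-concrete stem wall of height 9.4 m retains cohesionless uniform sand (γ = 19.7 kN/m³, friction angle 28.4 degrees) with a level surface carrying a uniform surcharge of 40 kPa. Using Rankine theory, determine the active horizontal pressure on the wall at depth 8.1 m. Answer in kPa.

K_a = (1 − sin φ)/(1 + sin φ) = 0.3554.
σ_v = γz + q = 19.7 × 8.1 + 40 = 199.6 kPa.
σ_h = K_a σ_v = 0.3554 × 199.6 = 70.92 kPa.

70.9 kPa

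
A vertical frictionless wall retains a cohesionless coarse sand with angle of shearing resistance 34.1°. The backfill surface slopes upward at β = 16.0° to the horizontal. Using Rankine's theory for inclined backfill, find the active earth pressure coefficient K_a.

K_a = cos β · (cos β − √(cos²β − cos²φ)) / (cos β + √(cos²β − cos²φ)).
cos β = 0.9613, cos φ = 0.8281, √(cos²β − cos²φ) = 0.4882.
K_a = 0.9613 × (0.9613 − 0.4882)/(0.9613 + 0.4882) = 0.3137.

0.314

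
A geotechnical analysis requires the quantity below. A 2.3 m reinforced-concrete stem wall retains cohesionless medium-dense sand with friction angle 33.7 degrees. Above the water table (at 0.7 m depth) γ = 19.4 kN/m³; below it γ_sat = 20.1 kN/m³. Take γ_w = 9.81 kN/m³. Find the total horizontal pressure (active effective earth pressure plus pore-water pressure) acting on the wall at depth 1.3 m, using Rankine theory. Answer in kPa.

K_a = (1 − sin φ)/(1 + sin φ) = 0.2863.
γ' = 20.1 − 9.81 = 10.29 kN/m³.
Effective vertical stress at 1.3 m: σ'_v = 19.4×0.7 + 10.29×0.600 = 19.75 kPa.
σ'_h = K_a σ'_v = 0.2863 × 19.75 = 5.656 kPa; u = γ_w × 0.600 = 5.886 kPa.
Total σ_h = 5.656 + 5.886 = 11.54 kPa.

11.5 kPa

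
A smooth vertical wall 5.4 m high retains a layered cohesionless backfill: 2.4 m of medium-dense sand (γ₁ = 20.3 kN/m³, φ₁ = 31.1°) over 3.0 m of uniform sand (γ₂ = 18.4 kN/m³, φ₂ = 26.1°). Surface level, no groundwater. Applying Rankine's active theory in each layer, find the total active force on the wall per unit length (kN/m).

108 kN/m

K_a1 = tan²(45°−31.1°/2) = 0.3188; K_a2 = tan²(45°−26.1°/2) = 0.3889.
Layer 1: σ at base = K_a1 γ₁ h₁ = 15.53 kPa; P₁ = ½×15.53×2.4 = 18.64.
Layer 2: σ_v at top = γ₁h₁ = 48.72; σ_h top = K_a2×48.72 = 18.95; σ_h base = K_a2×(48.72+18.4×3.0) = 40.42.
P₂ = ½(18.95+40.42)×3.0 = 89.05. Total P_a = 18.64+89.05 = 107.7 kN/m.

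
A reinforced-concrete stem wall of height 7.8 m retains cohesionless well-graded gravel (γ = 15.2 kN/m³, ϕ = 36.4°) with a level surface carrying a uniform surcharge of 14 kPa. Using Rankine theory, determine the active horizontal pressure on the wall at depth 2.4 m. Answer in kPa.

K_a = (1 − sin φ)/(1 + sin φ) = 0.2552.
σ_v = γz + q = 15.2 × 2.4 + 14 = 50.48 kPa.
σ_h = K_a σ_v = 0.2552 × 50.48 = 12.88 kPa.

12.9 kPa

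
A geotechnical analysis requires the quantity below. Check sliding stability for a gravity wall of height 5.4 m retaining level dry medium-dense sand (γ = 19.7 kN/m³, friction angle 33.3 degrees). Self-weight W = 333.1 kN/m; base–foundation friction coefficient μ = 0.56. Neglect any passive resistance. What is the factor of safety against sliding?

2.23

K_a = tan²(45° − 33.3°/2) = 0.2911.
P_a = ½K_aγH² = 0.5×0.2911×19.7×5.4² = 83.62 kN/m, acting at H/3 = 1.800 m above the base.
FS_sliding = μW / P_a = 0.56×333.1 / 83.62 = 2.231.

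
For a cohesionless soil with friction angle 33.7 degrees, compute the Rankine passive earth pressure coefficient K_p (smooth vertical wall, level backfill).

K_p = (1 + sin φ)/(1 − sin φ) = tan²(45° + 33.7°/2) = 3.493.

3.49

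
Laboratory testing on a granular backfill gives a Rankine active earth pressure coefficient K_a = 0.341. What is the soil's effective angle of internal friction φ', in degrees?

K_a = tan²(45° − φ/2) ⇒ 45° − φ/2 = arctan(√0.341) = 30.28°.
φ = 2(45° − 30.28°) = 29.43°.

29.4°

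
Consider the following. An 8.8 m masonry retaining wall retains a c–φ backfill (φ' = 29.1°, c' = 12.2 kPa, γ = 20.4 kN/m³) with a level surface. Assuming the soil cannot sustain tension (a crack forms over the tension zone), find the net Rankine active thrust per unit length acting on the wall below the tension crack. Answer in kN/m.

161 kN/m

K_a = 0.3456; √K_a = 0.5879.
Tension-crack depth z_c = 2c/(γ√K_a) = 2×12.2/(20.4×0.5879) = 2.035 m.
σ_a at base = K_a γ H − 2c√K_a = 0.3456×20.4×8.8 − 2×12.2×0.5879 = 47.70 kPa.
P_a = ½ × 47.70 × (H − z_c) = 0.5×47.70×6.765 = 161.3 kN/m.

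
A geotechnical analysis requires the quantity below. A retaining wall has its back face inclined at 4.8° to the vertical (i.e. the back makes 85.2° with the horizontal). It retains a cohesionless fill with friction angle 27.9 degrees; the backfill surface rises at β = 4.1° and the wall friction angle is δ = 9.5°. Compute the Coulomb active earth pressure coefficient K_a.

0.389

K_a = sin²(α+φ) / [sin²α · sin(α−δ) · (1 + √{sin(φ+δ)sin(φ−β) / (sin(α−δ)sin(α+β))})²].
With α = 85.2°, φ = 27.9°, δ = 9.5°, β = 4.1°: K_a = 0.3893.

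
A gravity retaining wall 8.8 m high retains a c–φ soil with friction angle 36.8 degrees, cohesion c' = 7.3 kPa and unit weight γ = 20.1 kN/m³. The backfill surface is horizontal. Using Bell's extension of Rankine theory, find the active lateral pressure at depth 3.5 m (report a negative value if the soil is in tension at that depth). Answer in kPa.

10.3 kPa

K_a = (1 − sin φ)/(1 + sin φ) = 0.2508.
σ_a = K_a γ z − 2c√K_a = 0.2508×20.1×3.5 − 2×7.3×0.5008 = 10.33 kPa.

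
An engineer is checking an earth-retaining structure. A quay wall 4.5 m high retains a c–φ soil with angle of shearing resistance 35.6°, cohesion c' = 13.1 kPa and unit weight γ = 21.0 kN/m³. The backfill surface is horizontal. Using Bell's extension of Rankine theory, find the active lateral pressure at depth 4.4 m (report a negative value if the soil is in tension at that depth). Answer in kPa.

10.9 kPa

K_a = (1 − sin φ)/(1 + sin φ) = 0.2641.
σ_a = K_a γ z − 2c√K_a = 0.2641×21.0×4.4 − 2×13.1×0.5139 = 10.94 kPa.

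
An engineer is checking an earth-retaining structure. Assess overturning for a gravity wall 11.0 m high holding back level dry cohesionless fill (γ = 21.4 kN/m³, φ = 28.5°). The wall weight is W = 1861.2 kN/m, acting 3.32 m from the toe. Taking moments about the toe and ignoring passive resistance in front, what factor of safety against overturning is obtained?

K_a = tan²(45° − 28.5°/2) = 0.3540.
P_a = ½K_aγH² = 0.5×0.3540×21.4×11.0² = 458.3 kN/m, acting at H/3 = 3.667 m above the base.
Overturning moment M_o = P_a × H/3 = 458.3 × 3.667 = 1680.
Resisting moment M_r = W × 3.32 = 1861.2 × 3.32 = 6179.
FS_overturning = M_r/M_o = 6179/1680 = 3.677.

3.68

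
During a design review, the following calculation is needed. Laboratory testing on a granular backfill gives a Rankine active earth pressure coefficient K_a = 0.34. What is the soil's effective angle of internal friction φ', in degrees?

K_a = tan²(45° − φ/2) ⇒ 45° − φ/2 = arctan(√0.34) = 30.25°.
φ = 2(45° − 30.25°) = 29.51°.

29.5°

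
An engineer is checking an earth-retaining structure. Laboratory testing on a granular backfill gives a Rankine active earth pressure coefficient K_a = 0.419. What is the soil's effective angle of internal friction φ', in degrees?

24.2°

K_a = tan²(45° − φ/2) ⇒ 45° − φ/2 = arctan(√0.419) = 32.92°.
φ = 2(45° − 32.92°) = 24.17°.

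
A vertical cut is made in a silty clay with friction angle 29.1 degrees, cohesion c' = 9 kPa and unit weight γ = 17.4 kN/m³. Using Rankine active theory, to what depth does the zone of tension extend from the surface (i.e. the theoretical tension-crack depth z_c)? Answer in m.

1.76 m

K_a = tan²(45° − 29.1°/2) = 0.3456; √K_a = 0.5879.
The active pressure is zero where K_a γ z = 2c√K_a, so z_c = 2c/(γ√K_a) = 2×9/(17.4×0.5879) = 1.760 m.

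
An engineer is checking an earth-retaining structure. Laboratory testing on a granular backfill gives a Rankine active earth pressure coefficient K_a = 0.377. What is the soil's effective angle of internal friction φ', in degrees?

K_a = tan²(45° − φ/2) ⇒ 45° − φ/2 = arctan(√0.377) = 31.55°.
φ = 2(45° − 31.55°) = 26.90°.

26.9°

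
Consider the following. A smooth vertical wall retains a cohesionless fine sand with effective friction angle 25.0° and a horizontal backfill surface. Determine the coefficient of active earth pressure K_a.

0.406

K_a = (1 − sin φ)/(1 + sin φ) = (1 − sin 25.0°)/(1 + sin 25.0°) = 0.4059.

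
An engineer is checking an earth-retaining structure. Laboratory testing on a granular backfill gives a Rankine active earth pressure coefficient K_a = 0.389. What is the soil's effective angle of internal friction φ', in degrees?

26.1°

K_a = tan²(45° − φ/2) ⇒ 45° − φ/2 = arctan(√0.389) = 31.95°.
φ = 2(45° − 31.95°) = 26.10°.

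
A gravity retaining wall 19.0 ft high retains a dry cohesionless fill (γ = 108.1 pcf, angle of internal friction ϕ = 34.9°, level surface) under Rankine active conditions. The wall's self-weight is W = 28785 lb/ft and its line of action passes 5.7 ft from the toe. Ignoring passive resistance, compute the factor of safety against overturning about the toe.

K_a = tan²(45° − 34.9°/2) = 0.2721.
P_a = ½K_aγH² = 0.5×0.2721×108.1×19.0² = 5310 lb/ft, acting at H/3 = 6.333 ft above the base.
Overturning moment M_o = P_a × H/3 = 5310 × 6.333 = 33630.
Resisting moment M_r = W × 5.7 = 28785 × 5.7 = 164100.
FS_overturning = M_r/M_o = 164100/33630 = 4.879.

4.88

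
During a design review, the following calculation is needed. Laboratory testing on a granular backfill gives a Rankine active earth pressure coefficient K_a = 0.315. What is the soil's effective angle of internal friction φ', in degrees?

31.4°

K_a = tan²(45° − φ/2) ⇒ 45° − φ/2 = arctan(√0.315) = 29.30°.
φ = 2(45° − 29.30°) = 31.39°.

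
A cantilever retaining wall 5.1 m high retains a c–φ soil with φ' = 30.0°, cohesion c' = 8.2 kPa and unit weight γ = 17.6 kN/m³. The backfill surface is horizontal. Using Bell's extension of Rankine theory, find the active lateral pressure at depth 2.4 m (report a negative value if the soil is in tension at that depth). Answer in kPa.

K_a = (1 − sin φ)/(1 + sin φ) = 0.3333.
σ_a = K_a γ z − 2c√K_a = 0.3333×17.6×2.4 − 2×8.2×0.5774 = 4.611 kPa.

4.61 kPa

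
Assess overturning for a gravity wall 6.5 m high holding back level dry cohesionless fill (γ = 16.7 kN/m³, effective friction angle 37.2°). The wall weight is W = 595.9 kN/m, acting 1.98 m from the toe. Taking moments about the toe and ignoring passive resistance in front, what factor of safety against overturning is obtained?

6.26

K_a = tan²(45° − 37.2°/2) = 0.2464.
P_a = ½K_aγH² = 0.5×0.2464×16.7×6.5² = 86.93 kN/m, acting at H/3 = 2.167 m above the base.
Overturning moment M_o = P_a × H/3 = 86.93 × 2.167 = 188.4.
Resisting moment M_r = W × 1.98 = 595.9 × 1.98 = 1180.
FS_overturning = M_r/M_o = 1180/188.4 = 6.264.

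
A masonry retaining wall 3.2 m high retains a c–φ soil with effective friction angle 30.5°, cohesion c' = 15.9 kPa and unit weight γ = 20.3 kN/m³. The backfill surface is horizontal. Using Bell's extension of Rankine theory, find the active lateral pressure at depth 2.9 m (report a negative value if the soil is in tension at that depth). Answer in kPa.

1.06 kPa

K_a = (1 − sin φ)/(1 + sin φ) = 0.3267.
σ_a = K_a γ z − 2c√K_a = 0.3267×20.3×2.9 − 2×15.9×0.5715 = 1.056 kPa.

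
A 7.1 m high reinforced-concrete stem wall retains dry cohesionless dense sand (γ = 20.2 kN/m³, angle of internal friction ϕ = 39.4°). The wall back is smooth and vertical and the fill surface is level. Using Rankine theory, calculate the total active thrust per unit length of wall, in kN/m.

114 kN/m

K_a = tan²(45° − φ/2) = 0.2234.
P_a = ½ K_a γ H² = 0.5 × 0.2234 × 20.2 × 7.1² = 113.8 kN/m.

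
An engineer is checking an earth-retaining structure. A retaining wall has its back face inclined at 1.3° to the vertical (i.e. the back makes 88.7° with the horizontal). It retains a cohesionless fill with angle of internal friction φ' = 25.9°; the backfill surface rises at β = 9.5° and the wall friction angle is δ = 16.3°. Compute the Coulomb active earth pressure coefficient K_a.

0.414

K_a = sin²(α+φ) / [sin²α · sin(α−δ) · (1 + √{sin(φ+δ)sin(φ−β) / (sin(α−δ)sin(α+β))})²].
With α = 88.7°, φ = 25.9°, δ = 16.3°, β = 9.5°: K_a = 0.4137.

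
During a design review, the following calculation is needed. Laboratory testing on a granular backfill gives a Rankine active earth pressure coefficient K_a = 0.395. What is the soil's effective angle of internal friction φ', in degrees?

25.7°

K_a = tan²(45° − φ/2) ⇒ 45° − φ/2 = arctan(√0.395) = 32.15°.
φ = 2(45° − 32.15°) = 25.70°.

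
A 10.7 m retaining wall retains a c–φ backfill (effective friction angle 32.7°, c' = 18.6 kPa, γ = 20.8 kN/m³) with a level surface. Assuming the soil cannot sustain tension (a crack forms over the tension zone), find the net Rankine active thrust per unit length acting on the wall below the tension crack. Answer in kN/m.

K_a = 0.2985; √K_a = 0.5464.
Tension-crack depth z_c = 2c/(γ√K_a) = 2×18.6/(20.8×0.5464) = 3.273 m.
σ_a at base = K_a γ H − 2c√K_a = 0.2985×20.8×10.7 − 2×18.6×0.5464 = 46.11 kPa.
P_a = ½ × 46.11 × (H − z_c) = 0.5×46.11×7.427 = 171.2 kN/m.

171 kN/m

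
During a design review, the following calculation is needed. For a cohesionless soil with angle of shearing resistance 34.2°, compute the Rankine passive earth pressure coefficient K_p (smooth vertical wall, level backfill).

K_p = (1 + sin φ)/(1 − sin φ) = tan²(45° + 34.2°/2) = 3.567.

3.57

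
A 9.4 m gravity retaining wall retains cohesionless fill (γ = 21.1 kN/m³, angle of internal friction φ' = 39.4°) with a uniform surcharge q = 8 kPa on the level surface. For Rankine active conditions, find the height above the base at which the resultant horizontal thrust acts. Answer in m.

K_a = 0.2234.
Triangular part P₁ = ½K_aγH² = 208.3 at H/3 = 3.133 m; rectangular part P₂ = K_a q H = 16.80 at H/2 = 4.700 m.
ȳ = (P₁·3.133 + P₂·4.700)/(P₁+P₂) = 3.250 m.

3.25 m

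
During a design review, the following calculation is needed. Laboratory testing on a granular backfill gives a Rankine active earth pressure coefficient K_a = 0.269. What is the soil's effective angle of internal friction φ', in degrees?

K_a = tan²(45° − φ/2) ⇒ 45° − φ/2 = arctan(√0.269) = 27.41°.
φ = 2(45° − 27.41°) = 35.17°.

35.2°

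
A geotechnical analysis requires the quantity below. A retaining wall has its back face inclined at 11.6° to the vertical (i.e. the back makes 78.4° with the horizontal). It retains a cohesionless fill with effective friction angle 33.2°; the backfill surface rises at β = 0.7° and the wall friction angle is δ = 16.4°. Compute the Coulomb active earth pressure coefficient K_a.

K_a = sin²(α+φ) / [sin²α · sin(α−δ) · (1 + √{sin(φ+δ)sin(φ−β) / (sin(α−δ)sin(α+β))})²].
With α = 78.4°, φ = 33.2°, δ = 16.4°, β = 0.7°: K_a = 0.3585.

0.359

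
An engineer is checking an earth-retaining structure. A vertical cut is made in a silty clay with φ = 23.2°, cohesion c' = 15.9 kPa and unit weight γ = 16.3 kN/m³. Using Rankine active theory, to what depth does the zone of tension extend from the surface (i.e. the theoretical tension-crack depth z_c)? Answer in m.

K_a = tan²(45° − 23.2°/2) = 0.4348; √K_a = 0.6594.
The active pressure is zero where K_a γ z = 2c√K_a, so z_c = 2c/(γ√K_a) = 2×15.9/(16.3×0.6594) = 2.959 m.

2.96 m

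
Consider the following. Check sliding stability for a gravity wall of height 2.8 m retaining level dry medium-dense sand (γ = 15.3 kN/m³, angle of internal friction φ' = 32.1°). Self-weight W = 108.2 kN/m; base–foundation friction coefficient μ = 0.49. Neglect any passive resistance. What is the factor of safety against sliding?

K_a = tan²(45° − 32.1°/2) = 0.3060.
P_a = ½K_aγH² = 0.5×0.3060×15.3×2.8² = 18.35 kN/m, acting at H/3 = 0.9333 m above the base.
FS_sliding = μW / P_a = 0.49×108.2 / 18.35 = 2.889.

2.89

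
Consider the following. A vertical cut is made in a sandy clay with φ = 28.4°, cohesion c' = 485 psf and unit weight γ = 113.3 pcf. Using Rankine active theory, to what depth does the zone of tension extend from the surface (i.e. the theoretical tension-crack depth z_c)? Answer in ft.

14.4 ft

K_a = tan²(45° − 28.4°/2) = 0.3554; √K_a = 0.5961.
The active pressure is zero where K_a γ z = 2c√K_a, so z_c = 2c/(γ√K_a) = 2×485/(113.3×0.5961) = 14.36 ft.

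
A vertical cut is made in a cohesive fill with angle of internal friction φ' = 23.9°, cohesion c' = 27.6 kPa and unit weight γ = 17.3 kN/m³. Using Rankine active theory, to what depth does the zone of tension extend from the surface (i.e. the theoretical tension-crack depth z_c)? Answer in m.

K_a = tan²(45° − 23.9°/2) = 0.4233; √K_a = 0.6506.
The active pressure is zero where K_a γ z = 2c√K_a, so z_c = 2c/(γ√K_a) = 2×27.6/(17.3×0.6506) = 4.904 m.

4.90 m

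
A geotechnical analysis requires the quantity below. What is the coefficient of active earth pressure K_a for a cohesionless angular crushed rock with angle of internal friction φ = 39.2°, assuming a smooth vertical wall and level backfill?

0.225

K_a = tan²(45° − φ/2) = tan²(25.40°) = 0.2255.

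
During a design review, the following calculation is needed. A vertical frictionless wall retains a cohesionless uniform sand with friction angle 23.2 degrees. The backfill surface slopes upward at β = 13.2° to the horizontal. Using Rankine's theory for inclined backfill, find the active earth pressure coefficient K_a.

K_a = cos β · (cos β − √(cos²β − cos²φ)) / (cos β + √(cos²β − cos²φ)).
cos β = 0.9736, cos φ = 0.9191, √(cos²β − cos²φ) = 0.3210.
K_a = 0.9736 × (0.9736 − 0.3210)/(0.9736 + 0.3210) = 0.4908.

0.491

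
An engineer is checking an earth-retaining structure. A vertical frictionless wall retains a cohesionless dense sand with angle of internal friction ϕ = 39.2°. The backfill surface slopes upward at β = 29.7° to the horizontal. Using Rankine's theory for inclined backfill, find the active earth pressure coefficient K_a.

K_a = cos β · (cos β − √(cos²β − cos²φ)) / (cos β + √(cos²β − cos²φ)).
cos β = 0.8686, cos φ = 0.7749, √(cos²β − cos²φ) = 0.3924.
K_a = 0.8686 × (0.8686 − 0.3924)/(0.8686 + 0.3924) = 0.3280.

0.328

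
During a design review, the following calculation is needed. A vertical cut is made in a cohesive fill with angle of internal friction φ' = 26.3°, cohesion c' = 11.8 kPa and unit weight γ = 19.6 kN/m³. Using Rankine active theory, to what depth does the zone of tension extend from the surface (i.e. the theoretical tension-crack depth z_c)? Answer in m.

K_a = tan²(45° − 26.3°/2) = 0.3859; √K_a = 0.6212.
The active pressure is zero where K_a γ z = 2c√K_a, so z_c = 2c/(γ√K_a) = 2×11.8/(19.6×0.6212) = 1.938 m.

1.94 m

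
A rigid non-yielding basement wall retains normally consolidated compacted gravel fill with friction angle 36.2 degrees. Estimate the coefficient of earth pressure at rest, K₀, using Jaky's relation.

K₀ = 1 − sin φ' = 1 − sin 36.2° = 0.4094.

0.409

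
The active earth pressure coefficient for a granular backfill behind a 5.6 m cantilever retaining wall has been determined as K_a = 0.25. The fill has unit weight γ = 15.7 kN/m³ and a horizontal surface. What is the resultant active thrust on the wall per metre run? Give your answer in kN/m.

61.5 kN/m

P = ½ K_a γ H² = 0.5 × 0.25 × 15.7 × 5.6² = 61.54 kN/m.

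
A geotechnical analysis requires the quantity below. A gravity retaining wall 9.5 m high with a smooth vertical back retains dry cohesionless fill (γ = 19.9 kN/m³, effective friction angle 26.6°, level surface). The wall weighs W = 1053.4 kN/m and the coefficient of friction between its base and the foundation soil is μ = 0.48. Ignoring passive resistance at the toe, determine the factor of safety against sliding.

K_a = tan²(45° − 26.6°/2) = 0.3814.
P_a = ½K_aγH² = 0.5×0.3814×19.9×9.5² = 342.5 kN/m, acting at H/3 = 3.167 m above the base.
FS_sliding = μW / P_a = 0.48×1053.4 / 342.5 = 1.476.

1.48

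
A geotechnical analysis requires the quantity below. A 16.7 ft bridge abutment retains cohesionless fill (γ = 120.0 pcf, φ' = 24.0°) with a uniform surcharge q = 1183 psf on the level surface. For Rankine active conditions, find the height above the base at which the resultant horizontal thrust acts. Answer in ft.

7.07 ft

K_a = 0.4217.
Triangular part P₁ = ½K_aγH² = 7057 at H/3 = 5.567 ft; rectangular part P₂ = K_a q H = 8332 at H/2 = 8.350 ft.
ȳ = (P₁·5.567 + P₂·8.350)/(P₁+P₂) = 7.074 ft.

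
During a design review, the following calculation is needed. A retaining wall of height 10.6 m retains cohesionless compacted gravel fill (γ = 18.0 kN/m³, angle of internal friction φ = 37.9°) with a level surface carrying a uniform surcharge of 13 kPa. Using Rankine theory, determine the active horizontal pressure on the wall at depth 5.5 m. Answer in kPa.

K_a = (1 − sin φ)/(1 + sin φ) = 0.2389.
σ_v = γz + q = 18.0 × 5.5 + 13 = 112.0 kPa.
σ_h = K_a σ_v = 0.2389 × 112.0 = 26.76 kPa.

26.8 kPa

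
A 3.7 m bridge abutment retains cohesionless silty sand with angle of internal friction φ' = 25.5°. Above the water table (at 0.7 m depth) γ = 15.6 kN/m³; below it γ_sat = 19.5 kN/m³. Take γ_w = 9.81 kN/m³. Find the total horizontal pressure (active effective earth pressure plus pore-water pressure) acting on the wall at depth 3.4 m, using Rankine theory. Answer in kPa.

41.2 kPa

K_a = (1 − sin φ)/(1 + sin φ) = 0.3981.
γ' = 19.5 − 9.81 = 9.690 kN/m³.
Effective vertical stress at 3.4 m: σ'_v = 15.6×0.7 + 9.690×2.70 = 37.08 kPa.
σ'_h = K_a σ'_v = 0.3981 × 37.08 = 14.76 kPa; u = γ_w × 2.70 = 26.49 kPa.
Total σ_h = 14.76 + 26.49 = 41.25 kPa.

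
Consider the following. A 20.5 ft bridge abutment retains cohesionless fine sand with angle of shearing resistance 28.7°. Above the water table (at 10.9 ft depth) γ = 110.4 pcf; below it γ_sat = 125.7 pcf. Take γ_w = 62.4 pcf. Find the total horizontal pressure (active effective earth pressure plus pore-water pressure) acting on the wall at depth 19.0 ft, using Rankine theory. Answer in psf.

K_a = (1 − sin φ)/(1 + sin φ) = 0.3511.
γ' = 125.7 − 62.4 = 63.30 pcf.
Effective vertical stress at 19.0 ft: σ'_v = 110.4×10.9 + 63.30×8.10 = 1716 psf.
σ'_h = K_a σ'_v = 0.3511 × 1716 = 602.6 psf; u = γ_w × 8.10 = 505.4 psf.
Total σ_h = 602.6 + 505.4 = 1108 psf.

1110 psf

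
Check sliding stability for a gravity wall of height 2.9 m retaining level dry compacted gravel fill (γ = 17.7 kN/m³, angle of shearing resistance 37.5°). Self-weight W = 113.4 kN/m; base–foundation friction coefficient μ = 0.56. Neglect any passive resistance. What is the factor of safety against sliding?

K_a = tan²(45° − 37.5°/2) = 0.2432.
P_a = ½K_aγH² = 0.5×0.2432×17.7×2.9² = 18.10 kN/m, acting at H/3 = 0.9667 m above the base.
FS_sliding = μW / P_a = 0.56×113.4 / 18.10 = 3.508.

3.51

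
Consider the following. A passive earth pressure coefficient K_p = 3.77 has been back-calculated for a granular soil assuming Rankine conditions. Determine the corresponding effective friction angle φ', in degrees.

K_p = (1+sin φ)/(1−sin φ) ⇒ sin φ = (K_p − 1)/(K_p + 1) = 0.5807.
φ = arcsin(0.5807) = 35.50°.

35.5°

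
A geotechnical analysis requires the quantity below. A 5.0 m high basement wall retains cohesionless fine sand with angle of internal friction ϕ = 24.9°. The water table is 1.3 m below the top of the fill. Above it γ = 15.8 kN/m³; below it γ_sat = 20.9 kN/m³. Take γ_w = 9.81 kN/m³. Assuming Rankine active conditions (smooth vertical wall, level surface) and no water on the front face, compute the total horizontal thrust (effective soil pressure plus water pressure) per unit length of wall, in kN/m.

134 kN/m

K_a = tan²(45° − φ/2) = 0.4074.
γ' = 20.9 − 9.81 = 11.09 kN/m³. Depth below WT = 3.7 m.
σ'_h at WT = K_a γ d_w = 8.368 kPa; at base = 8.368 + K_a γ' × 3.7 = 25.09 kPa.
P₁ (0–1.3 m) = ½×8.368×1.3 = 5.440. P₂ (1.3–5.0 m) = ½(8.368+25.09)×3.7 = 61.89.
P_w = ½ γ_w h₂² = 0.5×9.81×3.7² = 67.15. Total = 5.440+61.89+67.15 = 134.5 kN/m.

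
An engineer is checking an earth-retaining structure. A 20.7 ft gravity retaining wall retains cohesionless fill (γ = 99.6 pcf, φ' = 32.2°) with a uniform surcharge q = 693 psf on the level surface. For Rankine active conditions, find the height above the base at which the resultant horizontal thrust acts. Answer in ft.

K_a = 0.3047.
Triangular part P₁ = ½K_aγH² = 6503 at H/3 = 6.900 ft; rectangular part P₂ = K_a q H = 4371 at H/2 = 10.35 ft.
ȳ = (P₁·6.900 + P₂·10.35)/(P₁+P₂) = 8.287 ft.

8.29 ft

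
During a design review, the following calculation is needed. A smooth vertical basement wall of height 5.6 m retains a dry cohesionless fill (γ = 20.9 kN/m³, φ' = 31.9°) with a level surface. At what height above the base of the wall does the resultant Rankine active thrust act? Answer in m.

K_a = 0.3085.
The pressure distribution is triangular, so the resultant acts at H/3 above the base = 5.6/3 = 1.867 m.

1.87 m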